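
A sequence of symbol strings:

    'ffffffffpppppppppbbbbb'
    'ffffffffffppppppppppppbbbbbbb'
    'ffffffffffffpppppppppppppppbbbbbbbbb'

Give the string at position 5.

Reading off run lengths: f runs 8, 10, 12; p runs 9, 12, 15; b runs 5, 7, 9 — each is linear in n, where the shown terms are n = 3, 4, 5.
For term 5, n = 7, so the run lengths are 16, 21, 13.

ffffffffffffffffpppppppppppppppppppppbbbbbbbbbbbbb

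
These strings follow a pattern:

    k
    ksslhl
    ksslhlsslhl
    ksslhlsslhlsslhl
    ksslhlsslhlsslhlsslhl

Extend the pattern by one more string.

ksslhlsslhlsslhlsslhlsslhl

The strings grow by a fixed suffix sslhl each time.
One more step from ksslhlsslhlsslhlsslhl gives the answer.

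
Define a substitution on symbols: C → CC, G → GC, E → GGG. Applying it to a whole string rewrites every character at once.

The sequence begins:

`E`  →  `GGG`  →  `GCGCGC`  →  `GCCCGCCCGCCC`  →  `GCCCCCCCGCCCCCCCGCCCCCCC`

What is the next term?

φ(GCCCCCCCGCCCCCCCGCCCCCCC) expands symbol-by-symbol to GC CC CC CC CC CC CC CC GC CC CC CC CC CC CC CC GC CC CC CC CC CC CC CC; joining the 24 pieces gives the next term.

GCCCCCCCCCCCCCCCGCCCCCCCCCCCCCCCGCCCCCCCCCCCCCCC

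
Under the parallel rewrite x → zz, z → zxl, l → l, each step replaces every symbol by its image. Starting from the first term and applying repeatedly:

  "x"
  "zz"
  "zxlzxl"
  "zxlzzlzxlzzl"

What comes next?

Rewriting each symbol of zxlzzlzxlzzl: z→zxl, x→zz, l→l, z→zxl, z→zxl, l→l, z→zxl, x→zz, l→l, z→zxl, z→zxl, l→l, which concatenates to zxl zz l zxl zxl l zxl zz l zxl zxl l.

zxlzzlzxlzxllzxlzzlzxlzxll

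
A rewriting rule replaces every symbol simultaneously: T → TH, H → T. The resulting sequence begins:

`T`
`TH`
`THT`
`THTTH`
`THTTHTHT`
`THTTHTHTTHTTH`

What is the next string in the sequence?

THTTHTHTTHTTHTHTTHTHT

Applying the rule to each of the 13 symbols of THTTHTHTTHTTH gives the pieces TH T TH TH T TH T TH TH T TH TH T, which concatenate to the answer.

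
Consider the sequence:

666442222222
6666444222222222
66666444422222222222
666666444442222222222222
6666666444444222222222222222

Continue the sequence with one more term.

Reading off run lengths: 6 runs 3, 4, 5, 6, 7; 4 runs 2, 3, 4, 5, 6; 2 runs 7, 9, 11, 13, 15 — each is linear in n, where the shown terms are n = 3, 4, 5, 6, 7.
Setting n = 8 gives 8, 7, 17 characters in each block.

66666666444444422222222222222222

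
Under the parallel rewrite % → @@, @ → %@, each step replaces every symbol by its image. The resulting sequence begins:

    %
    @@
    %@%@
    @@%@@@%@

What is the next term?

Expanding @@%@@@%@: @→%@, @→%@, %→@@, @→%@, @→%@, @→%@, %→@@, @→%@. Concatenated: %@ %@ @@ %@ %@ %@ @@ %@.

%@%@@@%@%@%@@@%@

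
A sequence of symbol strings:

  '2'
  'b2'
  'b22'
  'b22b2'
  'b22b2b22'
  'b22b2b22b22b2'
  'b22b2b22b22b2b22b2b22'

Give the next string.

b22b2b22b22b2b22b2b22b22b2b22b22b2

From term 3 onward, concatenate the last term with the second-to-last: b2·2 = b22, b22·b2 = b22b2, …
Continuing: b22b2b22b22b2b22b2b22 · b22b2b22b22b2 gives term 8.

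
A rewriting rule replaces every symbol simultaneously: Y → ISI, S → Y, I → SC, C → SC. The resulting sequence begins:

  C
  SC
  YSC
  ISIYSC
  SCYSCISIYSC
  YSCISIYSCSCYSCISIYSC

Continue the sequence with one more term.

ISIYSCSCYSCISIYSCYSCISIYSCSCYSCISIYSC

Replace each of the 20 characters of YSCISIYSCSCYSCISIYSC in place — ISI Y SC SC Y SC ISI Y SC Y SC ISI Y SC SC Y SC ISI Y SC — and concatenate.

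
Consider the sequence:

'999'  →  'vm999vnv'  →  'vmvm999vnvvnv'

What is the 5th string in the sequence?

Each term wraps the previous one in vm on the left and vnv on the right.
From vmvm999vnvvnv, 2 further steps: vmvm999vnvvnv → vmvmvm999vnvvnvvnv → (answer).

vmvmvmvm999vnvvnvvnvvnv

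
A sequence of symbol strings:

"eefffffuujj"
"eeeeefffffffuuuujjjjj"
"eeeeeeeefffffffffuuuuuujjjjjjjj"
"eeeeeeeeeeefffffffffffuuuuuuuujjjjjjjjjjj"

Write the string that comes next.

The n-th term is 3n-1 e's then 2n+3 f's then 2n u's then 3n-1 j's (n = 1, 2, …).
At n = 5 the blocks have lengths 14, 13, 10, 14.

eeeeeeeeeeeeeefffffffffffffuuuuuuuuuujjjjjjjjjjjjjj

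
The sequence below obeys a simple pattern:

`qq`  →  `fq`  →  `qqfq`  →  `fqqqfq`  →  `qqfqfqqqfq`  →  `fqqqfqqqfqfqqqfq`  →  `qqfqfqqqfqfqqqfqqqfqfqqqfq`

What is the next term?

This is a Fibonacci-style word recurrence s(k) = s(k−2)·s(k−1): e.g. qq·fq = qqfq.
The next term joins fqqqfqqqfqfqqqfq and qqfqfqqqfqfqqqfqqqfqfqqqfq.

fqqqfqqqfqfqqqfqqqfqfqqqfqfqqqfqqqfqfqqqfq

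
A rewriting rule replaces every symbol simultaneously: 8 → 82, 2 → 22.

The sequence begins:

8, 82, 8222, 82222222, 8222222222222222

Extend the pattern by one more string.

φ(8222222222222222) expands symbol-by-symbol to 82 22 22 22 22 22 22 22 22 22 22 22 22 22 22 22; joining the 16 pieces gives the next term.

82222222222222222222222222222222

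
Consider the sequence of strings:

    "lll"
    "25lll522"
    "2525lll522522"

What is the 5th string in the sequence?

Every step adds 25 to the front and 522 to the end of the previous string.
From 2525lll522522, 2 further steps: 2525lll522522 → 252525lll522522522 → (answer).

25252525lll522522522522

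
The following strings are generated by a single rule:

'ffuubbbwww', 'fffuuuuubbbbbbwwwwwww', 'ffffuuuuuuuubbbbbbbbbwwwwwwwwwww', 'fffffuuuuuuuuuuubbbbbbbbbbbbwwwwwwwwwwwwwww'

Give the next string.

ffffffuuuuuuuuuuuuuubbbbbbbbbbbbbbbwwwwwwwwwwwwwwwwwww

The n-th term is n+1 f's then 3n-1 u's then 3n b's then 4n-1 w's (n = 1, 2, …).
Setting n = 5 gives 6, 14, 15, 19 characters in each block.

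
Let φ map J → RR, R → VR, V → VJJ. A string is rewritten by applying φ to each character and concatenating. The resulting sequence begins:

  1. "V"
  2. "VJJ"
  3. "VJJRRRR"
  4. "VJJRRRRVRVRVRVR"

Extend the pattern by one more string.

Applying the rule to each of the 15 symbols of VJJRRRRVRVRVRVR gives the pieces VJJ RR RR VR VR VR VR VJJ VR VJJ VR VJJ VR VJJ VR, which concatenate to the answer.

VJJRRRRVRVRVRVRVJJVRVJJVRVJJVRVJJVR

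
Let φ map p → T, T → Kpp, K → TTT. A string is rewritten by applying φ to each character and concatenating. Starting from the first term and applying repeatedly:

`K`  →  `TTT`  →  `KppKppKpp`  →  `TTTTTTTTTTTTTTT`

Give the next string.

KppKppKppKppKppKppKppKppKppKppKppKppKppKppKpp

Replace each of the 15 characters of TTTTTTTTTTTTTTT in place — Kpp Kpp Kpp Kpp Kpp Kpp Kpp Kpp Kpp Kpp Kpp Kpp Kpp Kpp Kpp — and concatenate.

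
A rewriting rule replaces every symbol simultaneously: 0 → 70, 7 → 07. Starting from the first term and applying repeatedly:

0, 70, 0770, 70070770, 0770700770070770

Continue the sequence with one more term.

Applying the rule to each of the 16 symbols of 0770700770070770 gives the pieces 70 07 07 70 07 70 70 07 07 70 70 07 70 07 07 70, which concatenate to the answer.

70070770077070070770700770070770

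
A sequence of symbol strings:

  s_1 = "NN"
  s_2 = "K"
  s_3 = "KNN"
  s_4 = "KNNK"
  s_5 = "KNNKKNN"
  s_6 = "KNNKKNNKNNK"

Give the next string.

KNNKKNNKNNKKNNKKNN

Each term (from the third on) is the previous term followed by the one before it: term 3 = K·NN = KNN.
So term 7 is KNNKKNNKNNK·KNNKKNN.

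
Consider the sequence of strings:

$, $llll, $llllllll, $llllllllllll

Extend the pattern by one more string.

$llllllllllllllll

The strings grow by a fixed suffix llll each time.
One more step from $llllllllllll gives the answer.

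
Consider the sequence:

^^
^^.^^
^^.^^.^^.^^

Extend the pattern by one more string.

s(k+1) = s(k)·.·s(k) — each term doubles the last with '.' between the halves.
One more doubling of ^^.^^.^^.^^ gives the answer.

^^.^^.^^.^^.^^.^^.^^.^^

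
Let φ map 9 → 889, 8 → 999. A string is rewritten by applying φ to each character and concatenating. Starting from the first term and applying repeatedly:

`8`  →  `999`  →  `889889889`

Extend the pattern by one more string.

Rewriting each symbol of 889889889: 8→999, 8→999, 9→889, 8→999, 8→999, 9→889, 8→999, 8→999, 9→889, which concatenates to 999 999 889 999 999 889 999 999 889.

999999889999999889999999889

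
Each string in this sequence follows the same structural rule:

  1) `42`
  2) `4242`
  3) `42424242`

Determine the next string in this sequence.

Every step duplicates the string.
Doubling 42424242:

4242424242424242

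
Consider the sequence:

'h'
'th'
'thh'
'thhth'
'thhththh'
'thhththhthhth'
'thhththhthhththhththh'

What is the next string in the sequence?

thhththhthhththhththhthhththhthhth

This is a Fibonacci-style word recurrence s(k) = s(k−1)·s(k−2): e.g. th·h = thh.
The next term joins thhththhthhththhththh and thhththhthhth.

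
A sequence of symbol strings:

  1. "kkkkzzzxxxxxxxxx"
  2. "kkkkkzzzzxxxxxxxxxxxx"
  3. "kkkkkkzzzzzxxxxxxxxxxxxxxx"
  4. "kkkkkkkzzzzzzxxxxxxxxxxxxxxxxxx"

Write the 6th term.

kkkkkkkkkzzzzzzzzxxxxxxxxxxxxxxxxxxxxxxxx

Each string has the form k^{n+2} z^{n+1} x^{3n+3}, where the shown terms are n = 2, 3, 4, 5.
For term 6, n = 7, so the run lengths are 9, 8, 24.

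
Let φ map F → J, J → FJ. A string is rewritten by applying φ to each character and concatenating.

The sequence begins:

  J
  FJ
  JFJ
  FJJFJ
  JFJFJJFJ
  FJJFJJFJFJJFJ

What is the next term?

JFJFJJFJFJJFJJFJFJJFJ

Applying the rule to each of the 13 symbols of FJJFJJFJFJJFJ gives the pieces J FJ FJ J FJ FJ J FJ J FJ FJ J FJ, which concatenate to the answer.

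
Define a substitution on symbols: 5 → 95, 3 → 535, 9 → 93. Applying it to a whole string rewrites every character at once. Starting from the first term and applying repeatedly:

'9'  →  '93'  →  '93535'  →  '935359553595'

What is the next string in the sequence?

935359553595939595535959395

Apply φ to 935359553595 symbol by symbol: 9→93, 3→535, 5→95, 3→535, 5→95, 9→93, 5→95, 5→95, 3→535, 5→95, 9→93, 5→95; joined: 93 535 95 535 95 93 95 95 535 95 93 95.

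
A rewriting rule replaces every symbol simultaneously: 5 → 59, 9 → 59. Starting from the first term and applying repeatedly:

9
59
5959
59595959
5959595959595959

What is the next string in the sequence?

59595959595959595959595959595959

φ(5959595959595959) expands symbol-by-symbol to 59 59 59 59 59 59 59 59 59 59 59 59 59 59 59 59; joining the 16 pieces gives the next term.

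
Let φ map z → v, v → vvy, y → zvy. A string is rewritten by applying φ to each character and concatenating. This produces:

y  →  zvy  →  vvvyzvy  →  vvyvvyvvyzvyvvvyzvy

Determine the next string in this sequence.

vvyvvyzvyvvyvvyzvyvvyvvyzvyvvvyzvyvvyvvyvvyzvyvvvyzvy

φ(vvyvvyvvyzvyvvvyzvy) expands symbol-by-symbol to vvy vvy zvy vvy vvy zvy vvy vvy zvy v vvy zvy vvy vvy vvy zvy v vvy zvy; joining the 19 pieces gives the next term.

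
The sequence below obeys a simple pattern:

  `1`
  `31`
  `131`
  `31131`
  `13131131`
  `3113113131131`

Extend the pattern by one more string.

Each term (from the third on) is the two preceding terms concatenated in order: term 3 = 1·31 = 131.
So term 7 is 13131131·3113113131131.

131311313113113131131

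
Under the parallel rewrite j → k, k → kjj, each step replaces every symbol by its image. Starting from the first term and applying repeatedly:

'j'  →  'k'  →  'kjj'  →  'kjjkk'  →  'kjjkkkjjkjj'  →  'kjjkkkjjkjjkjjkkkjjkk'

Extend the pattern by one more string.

kjjkkkjjkjjkjjkkkjjkkkjjkkkjjkjjkjjkkkjjkjj

φ(kjjkkkjjkjjkjjkkkjjkk) expands symbol-by-symbol to kjj k k kjj kjj kjj k k kjj k k kjj k k kjj kjj kjj k k kjj kjj; joining the 21 pieces gives the next term.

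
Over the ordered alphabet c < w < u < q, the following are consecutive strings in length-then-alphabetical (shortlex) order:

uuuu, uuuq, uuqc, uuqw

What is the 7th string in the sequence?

Advancing 3 positions from uuqw through uuqw → uuqu → uuqq reaches term 7.

uqcc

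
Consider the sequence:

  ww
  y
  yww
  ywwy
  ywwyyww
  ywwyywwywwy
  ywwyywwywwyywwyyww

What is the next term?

From term 3 onward, concatenate the last term with the second-to-last: y·ww = yww, yww·y = ywwy, …
Continuing: ywwyywwywwyywwyyww · ywwyywwywwy gives term 8.

ywwyywwywwyywwyywwywwyywwywwy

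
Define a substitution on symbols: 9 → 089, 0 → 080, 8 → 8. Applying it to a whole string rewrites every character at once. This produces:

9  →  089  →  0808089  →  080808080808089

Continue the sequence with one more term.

0808080808080808080808080808089

Replace each of the 15 characters of 080808080808089 in place — 080 8 080 8 080 8 080 8 080 8 080 8 080 8 089 — and concatenate.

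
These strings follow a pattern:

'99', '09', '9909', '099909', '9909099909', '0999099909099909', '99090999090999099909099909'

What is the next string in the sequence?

099909990909990999090999090999099909099909

Each term (from the third on) is the two preceding terms concatenated in order: term 3 = 99·09 = 9909.
So term 8 is 0999099909099909·99090999090999099909099909.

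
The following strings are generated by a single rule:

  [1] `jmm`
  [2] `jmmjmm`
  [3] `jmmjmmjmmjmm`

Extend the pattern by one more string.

jmmjmmjmmjmmjmmjmmjmmjmm

s(k+1) = s(k)·s(k) — each term doubles the last.
One more doubling of jmmjmmjmmjmm gives the answer.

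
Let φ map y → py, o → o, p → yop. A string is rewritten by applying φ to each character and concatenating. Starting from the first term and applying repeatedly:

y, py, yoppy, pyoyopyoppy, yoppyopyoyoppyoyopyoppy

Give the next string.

pyoyopyoppyoyoppyopyoyopyoppyopyoyoppyoyopyoppy

Applying the rule to each of the 23 symbols of yoppyopyoyoppyoyopyoppy gives the pieces py o yop yop py o yop py o py o yop yop py o py o yop py o yop yop py, which concatenate to the answer.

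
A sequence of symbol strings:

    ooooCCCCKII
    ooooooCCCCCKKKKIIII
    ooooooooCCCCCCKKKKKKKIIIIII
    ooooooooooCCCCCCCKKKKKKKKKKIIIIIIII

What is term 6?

Reading off run lengths: o runs 4, 6, 8, 10; C runs 4, 5, 6, 7; K runs 1, 4, 7, 10; I runs 2, 4, 6, 8 — each is linear in n (n = 1, 2, …).
At n = 6 the blocks have lengths 14, 9, 16, 12.

ooooooooooooooCCCCCCCCCKKKKKKKKKKKKKKKKIIIIIIIIIIII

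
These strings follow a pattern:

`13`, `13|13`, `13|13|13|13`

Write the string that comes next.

Each string is two copies of the previous one joined by '|'.
Doubling 13|13|13|13 with '|' between the halves:

13|13|13|13|13|13|13|13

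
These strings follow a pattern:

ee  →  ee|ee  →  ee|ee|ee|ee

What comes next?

Every step duplicates the string with '|' between the halves.
Doubling ee|ee|ee|ee with '|' between the halves:

ee|ee|ee|ee|ee|ee|ee|ee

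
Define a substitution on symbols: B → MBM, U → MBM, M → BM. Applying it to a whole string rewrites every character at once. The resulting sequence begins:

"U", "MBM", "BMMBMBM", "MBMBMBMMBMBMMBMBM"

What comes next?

Rewriting the 17 symbols of MBMBMBMMBMBMMBMBM one by one yields BM MBM BM MBM BM MBM BM BM MBM BM MBM BM BM MBM BM MBM BM; concatenated:

BMMBMBMMBMBMMBMBMBMMBMBMMBMBMBMMBMBMMBMBM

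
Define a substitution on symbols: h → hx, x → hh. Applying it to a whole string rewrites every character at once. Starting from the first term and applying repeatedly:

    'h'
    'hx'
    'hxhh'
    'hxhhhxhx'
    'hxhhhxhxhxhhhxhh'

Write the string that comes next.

hxhhhxhxhxhhhxhhhxhhhxhxhxhhhxhx

Replace each of the 16 characters of hxhhhxhxhxhhhxhh in place — hx hh hx hx hx hh hx hh hx hh hx hx hx hh hx hx — and concatenate.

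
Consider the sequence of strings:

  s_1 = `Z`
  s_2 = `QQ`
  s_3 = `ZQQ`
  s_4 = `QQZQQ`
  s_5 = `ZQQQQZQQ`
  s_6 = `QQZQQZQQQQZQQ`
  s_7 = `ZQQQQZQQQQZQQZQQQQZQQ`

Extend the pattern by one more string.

This is a Fibonacci-style word recurrence s(k) = s(k−2)·s(k−1): e.g. Z·QQ = ZQQ.
The next term joins QQZQQZQQQQZQQ and ZQQQQZQQQQZQQZQQQQZQQ.

QQZQQZQQQQZQQZQQQQZQQQQZQQZQQQQZQQ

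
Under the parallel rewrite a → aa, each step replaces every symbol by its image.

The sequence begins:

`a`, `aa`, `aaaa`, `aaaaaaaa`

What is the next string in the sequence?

aaaaaaaaaaaaaaaa

Apply φ to aaaaaaaa symbol by symbol: a→aa, a→aa, a→aa, a→aa, a→aa, a→aa, a→aa, a→aa; joined: aa aa aa aa aa aa aa aa.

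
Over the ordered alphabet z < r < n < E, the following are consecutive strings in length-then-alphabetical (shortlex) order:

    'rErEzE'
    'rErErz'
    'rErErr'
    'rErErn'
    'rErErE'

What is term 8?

rErEnn

Stepping forward 3 times from rErErE: rErErE → rErEnz → rErEnr, then the target.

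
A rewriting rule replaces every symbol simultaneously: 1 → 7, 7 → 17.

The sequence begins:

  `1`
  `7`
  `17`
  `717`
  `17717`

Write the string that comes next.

71717717

Apply φ to 17717 symbol by symbol: 1→7, 7→17, 7→17, 1→7, 7→17; joined: 7 17 17 7 17.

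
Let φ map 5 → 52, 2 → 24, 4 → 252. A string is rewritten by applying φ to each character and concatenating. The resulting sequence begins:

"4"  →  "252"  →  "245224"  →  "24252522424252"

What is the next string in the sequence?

2425224522452242425224252245224

Replace each of the 14 characters of 24252522424252 in place — 24 252 24 52 24 52 24 24 252 24 252 24 52 24 — and concatenate.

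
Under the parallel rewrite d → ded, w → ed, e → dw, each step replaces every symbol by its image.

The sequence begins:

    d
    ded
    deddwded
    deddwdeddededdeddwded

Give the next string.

Replace each of the 21 characters of deddwdeddededdeddwded in place — ded dw ded ded ed ded dw ded ded dw ded dw ded ded dw ded ded ed ded dw ded — and concatenate.

deddwdeddededdeddwdeddeddwdeddwdeddeddwdeddededdeddwded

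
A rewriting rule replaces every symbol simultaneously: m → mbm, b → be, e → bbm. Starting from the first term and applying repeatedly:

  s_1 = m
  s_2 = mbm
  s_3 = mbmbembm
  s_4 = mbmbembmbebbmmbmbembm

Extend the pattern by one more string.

mbmbembmbebbmmbmbembmbebbmbebembmmbmbembmbebbmmbmbembm

Applying the rule to each of the 21 symbols of mbmbembmbebbmmbmbembm gives the pieces mbm be mbm be bbm mbm be mbm be bbm be be mbm mbm be mbm be bbm mbm be mbm, which concatenate to the answer.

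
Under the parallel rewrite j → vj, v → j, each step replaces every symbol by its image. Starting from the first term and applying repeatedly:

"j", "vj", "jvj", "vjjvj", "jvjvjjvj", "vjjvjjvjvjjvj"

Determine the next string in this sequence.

jvjvjjvjvjjvjjvjvjjvj

Replace each of the 13 characters of vjjvjjvjvjjvj in place — j vj vj j vj vj j vj j vj vj j vj — and concatenate.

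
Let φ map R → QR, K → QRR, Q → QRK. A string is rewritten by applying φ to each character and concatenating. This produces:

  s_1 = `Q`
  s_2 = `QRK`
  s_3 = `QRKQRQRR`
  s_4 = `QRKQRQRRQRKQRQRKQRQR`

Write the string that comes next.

QRKQRQRRQRKQRQRKQRQRQRKQRQRRQRKQRQRKQRQRRQRKQRQRKQR

Applying the rule to each of the 20 symbols of QRKQRQRRQRKQRQRKQRQR gives the pieces QRK QR QRR QRK QR QRK QR QR QRK QR QRR QRK QR QRK QR QRR QRK QR QRK QR, which concatenate to the answer.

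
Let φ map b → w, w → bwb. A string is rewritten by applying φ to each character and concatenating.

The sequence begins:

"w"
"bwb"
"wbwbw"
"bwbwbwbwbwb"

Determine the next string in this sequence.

Apply φ to bwbwbwbwbwb symbol by symbol: b→w, w→bwb, b→w, w→bwb, b→w, w→bwb, b→w, w→bwb, b→w, w→bwb, b→w; joined: w bwb w bwb w bwb w bwb w bwb w.

wbwbwbwbwbwbwbwbwbwbw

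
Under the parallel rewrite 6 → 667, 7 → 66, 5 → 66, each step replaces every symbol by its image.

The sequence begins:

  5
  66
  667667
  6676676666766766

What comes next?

66766766667667666676676676676666766766667667

Applying the rule to each of the 16 symbols of 6676676666766766 gives the pieces 667 667 66 667 667 66 667 667 667 667 66 667 667 66 667 667, which concatenate to the answer.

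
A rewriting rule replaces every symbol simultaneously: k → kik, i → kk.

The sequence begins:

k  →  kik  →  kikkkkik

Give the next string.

Apply φ to kikkkkik symbol by symbol: k→kik, i→kk, k→kik, k→kik, k→kik, k→kik, i→kk, k→kik; joined: kik kk kik kik kik kik kk kik.

kikkkkikkikkikkikkkkik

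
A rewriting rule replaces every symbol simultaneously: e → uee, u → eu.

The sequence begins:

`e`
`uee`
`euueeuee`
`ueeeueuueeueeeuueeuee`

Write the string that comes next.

Replace each of the 21 characters of ueeeueuueeueeeuueeuee in place — eu uee uee uee eu uee eu eu uee uee eu uee uee uee eu eu uee uee eu uee uee — and concatenate.

euueeueeueeeuueeeueuueeueeeuueeueeueeeueuueeueeeuueeuee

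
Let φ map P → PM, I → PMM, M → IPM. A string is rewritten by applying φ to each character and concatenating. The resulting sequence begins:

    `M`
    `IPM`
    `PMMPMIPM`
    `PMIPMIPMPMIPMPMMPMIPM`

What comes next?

Rewriting the 21 symbols of PMIPMIPMPMIPMPMMPMIPM one by one yields PM IPM PMM PM IPM PMM PM IPM PM IPM PMM PM IPM PM IPM IPM PM IPM PMM PM IPM; concatenated:

PMIPMPMMPMIPMPMMPMIPMPMIPMPMMPMIPMPMIPMIPMPMIPMPMMPMIPM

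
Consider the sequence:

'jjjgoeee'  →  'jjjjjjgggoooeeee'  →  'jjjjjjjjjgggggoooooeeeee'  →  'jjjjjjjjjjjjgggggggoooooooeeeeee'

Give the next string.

Reading off run lengths: j runs 3, 6, 9, 12; g runs 1, 3, 5, 7; o runs 1, 3, 5, 7; e runs 3, 4, 5, 6 — each is linear in n (n = 1, 2, …).
At n = 5 the blocks have lengths 15, 9, 9, 7.

jjjjjjjjjjjjjjjgggggggggoooooooooeeeeeee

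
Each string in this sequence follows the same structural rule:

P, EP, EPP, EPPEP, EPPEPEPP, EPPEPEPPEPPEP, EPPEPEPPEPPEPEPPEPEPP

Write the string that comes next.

EPPEPEPPEPPEPEPPEPEPPEPPEPEPPEPPEP

Each term (from the third on) is the previous term followed by the one before it: term 3 = EP·P = EPP.
Continuing: EPPEPEPPEPPEPEPPEPEPP · EPPEPEPPEPPEP gives term 8.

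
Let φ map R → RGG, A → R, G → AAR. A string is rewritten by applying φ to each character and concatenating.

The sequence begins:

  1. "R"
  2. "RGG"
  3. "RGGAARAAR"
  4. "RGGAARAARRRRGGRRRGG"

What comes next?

Replace each of the 19 characters of RGGAARAARRRRGGRRRGG in place — RGG AAR AAR R R RGG R R RGG RGG RGG RGG AAR AAR RGG RGG RGG AAR AAR — and concatenate.

RGGAARAARRRRGGRRRGGRGGRGGRGGAARAARRGGRGGRGGAARAAR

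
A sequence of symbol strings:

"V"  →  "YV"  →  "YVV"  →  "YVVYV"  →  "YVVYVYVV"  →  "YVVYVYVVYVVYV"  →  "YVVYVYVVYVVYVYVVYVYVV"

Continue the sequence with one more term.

YVVYVYVVYVVYVYVVYVYVVYVVYVYVVYVVYV

This is a Fibonacci-style word recurrence s(k) = s(k−1)·s(k−2): e.g. YV·V = YVV.
The next term joins YVVYVYVVYVVYVYVVYVYVV and YVVYVYVVYVVYV.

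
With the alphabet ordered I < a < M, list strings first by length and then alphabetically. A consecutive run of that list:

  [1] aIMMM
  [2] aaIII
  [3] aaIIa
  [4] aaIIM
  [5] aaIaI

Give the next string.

aaIaa

Find the rightmost character of aaIaI below M, bump it to the next letter, and reset everything to its right to I.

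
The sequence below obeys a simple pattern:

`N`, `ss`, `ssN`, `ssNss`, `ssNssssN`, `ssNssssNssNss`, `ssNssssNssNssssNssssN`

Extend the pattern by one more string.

ssNssssNssNssssNssssNssNssssNssNss

From term 3 onward, concatenate the last term with the second-to-last: ss·N = ssN, ssN·ss = ssNss, …
The next term joins ssNssssNssNssssNssssN and ssNssssNssNss.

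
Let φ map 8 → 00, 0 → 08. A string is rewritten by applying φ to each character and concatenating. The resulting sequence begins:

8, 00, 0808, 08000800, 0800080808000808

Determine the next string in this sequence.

08000808080008000800080808000800

Replace each of the 16 characters of 0800080808000808 in place — 08 00 08 08 08 00 08 00 08 00 08 08 08 00 08 00 — and concatenate.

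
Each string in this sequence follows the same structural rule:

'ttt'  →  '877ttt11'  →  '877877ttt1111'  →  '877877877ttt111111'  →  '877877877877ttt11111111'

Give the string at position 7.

Every step adds 877 to the front and 11 to the end of the previous string.
From 877877877877ttt11111111, 2 further steps: 877877877877ttt11111111 → 877877877877877ttt1111111111 → (answer).

877877877877877877ttt111111111111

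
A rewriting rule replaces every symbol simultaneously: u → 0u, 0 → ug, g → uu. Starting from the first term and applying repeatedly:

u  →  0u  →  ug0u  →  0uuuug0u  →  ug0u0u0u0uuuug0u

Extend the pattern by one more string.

Rewriting the 16 symbols of ug0u0u0u0uuuug0u one by one yields 0u uu ug 0u ug 0u ug 0u ug 0u 0u 0u 0u uu ug 0u; concatenated:

0uuuug0uug0uug0uug0u0u0u0uuuug0u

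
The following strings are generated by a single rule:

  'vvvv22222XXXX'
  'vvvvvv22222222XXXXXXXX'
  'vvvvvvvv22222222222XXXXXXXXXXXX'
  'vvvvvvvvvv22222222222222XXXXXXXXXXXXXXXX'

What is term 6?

vvvvvvvvvvvvvv22222222222222222222XXXXXXXXXXXXXXXXXXXXXXXX

Term n consists of 2n+2 v's, followed by 3n+2 2's, followed by 4n X's (n = 1, 2, …).
At n = 6 the blocks have lengths 14, 20, 24.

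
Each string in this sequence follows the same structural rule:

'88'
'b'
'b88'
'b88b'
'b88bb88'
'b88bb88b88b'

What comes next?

Each term (from the third on) is the previous term followed by the one before it: term 3 = b·88 = b88.
Continuing: b88bb88b88b · b88bb88 gives term 7.

b88bb88b88bb88bb88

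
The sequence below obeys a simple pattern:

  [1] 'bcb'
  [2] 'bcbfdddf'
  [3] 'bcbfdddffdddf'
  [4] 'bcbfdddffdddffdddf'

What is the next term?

bcbfdddffdddffdddffdddf

The strings grow by a fixed suffix fdddf each time.
So the next term is bcbfdddffdddffdddf·fdddf.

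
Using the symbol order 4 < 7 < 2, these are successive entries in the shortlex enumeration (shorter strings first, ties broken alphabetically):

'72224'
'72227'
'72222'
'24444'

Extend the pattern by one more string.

Treat 24444 as a base-3 numeral over the given alphabet and add one, carrying through any trailing 2's.

24447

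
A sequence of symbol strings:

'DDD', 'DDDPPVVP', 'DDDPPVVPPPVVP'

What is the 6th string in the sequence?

The strings grow by a fixed suffix PPVVP each time.
From DDDPPVVPPPVVP, 3 further steps: DDDPPVVPPPVVP → DDDPPVVPPPVVPPPVVP → DDDPPVVPPPVVPPPVVPPPVVP → (answer).

DDDPPVVPPPVVPPPVVPPPVVPPPVVP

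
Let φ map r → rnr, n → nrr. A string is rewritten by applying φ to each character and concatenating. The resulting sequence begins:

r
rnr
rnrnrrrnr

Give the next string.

Apply φ to rnrnrrrnr symbol by symbol: r→rnr, n→nrr, r→rnr, n→nrr, r→rnr, r→rnr, r→rnr, n→nrr, r→rnr; joined: rnr nrr rnr nrr rnr rnr rnr nrr rnr.

rnrnrrrnrnrrrnrrnrrnrnrrrnr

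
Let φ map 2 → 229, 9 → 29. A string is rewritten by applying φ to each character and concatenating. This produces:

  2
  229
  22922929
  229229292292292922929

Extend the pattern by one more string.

2292292922922929229292292292922922929229292292292922929

φ(229229292292292922929) expands symbol-by-symbol to 229 229 29 229 229 29 229 29 229 229 29 229 229 29 229 29 229 229 29 229 29; joining the 21 pieces gives the next term.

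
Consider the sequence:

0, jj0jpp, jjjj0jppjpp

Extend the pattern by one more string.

Each term wraps the previous one in jj on the left and jpp on the right.
So the next term is jj·jjjj0jppjpp·jpp.

jjjjjj0jppjppjpp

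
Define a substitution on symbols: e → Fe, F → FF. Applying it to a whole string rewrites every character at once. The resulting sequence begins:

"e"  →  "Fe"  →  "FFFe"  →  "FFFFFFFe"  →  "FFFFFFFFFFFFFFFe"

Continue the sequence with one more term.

φ(FFFFFFFFFFFFFFFe) expands symbol-by-symbol to FF FF FF FF FF FF FF FF FF FF FF FF FF FF FF Fe; joining the 16 pieces gives the next term.

FFFFFFFFFFFFFFFFFFFFFFFFFFFFFFFe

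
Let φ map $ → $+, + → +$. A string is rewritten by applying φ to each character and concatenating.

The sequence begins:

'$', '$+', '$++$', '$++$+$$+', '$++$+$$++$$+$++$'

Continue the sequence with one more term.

Rewriting the 16 symbols of $++$+$$++$$+$++$ one by one yields $+ +$ +$ $+ +$ $+ $+ +$ +$ $+ $+ +$ $+ +$ +$ $+; concatenated:

$++$+$$++$$+$++$+$$+$++$$++$+$$+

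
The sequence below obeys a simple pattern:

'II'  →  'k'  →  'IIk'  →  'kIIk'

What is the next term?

Each term (from the third on) is the two preceding terms concatenated in order: term 3 = II·k = IIk.
Continuing: IIk · kIIk gives term 5.

IIkkIIk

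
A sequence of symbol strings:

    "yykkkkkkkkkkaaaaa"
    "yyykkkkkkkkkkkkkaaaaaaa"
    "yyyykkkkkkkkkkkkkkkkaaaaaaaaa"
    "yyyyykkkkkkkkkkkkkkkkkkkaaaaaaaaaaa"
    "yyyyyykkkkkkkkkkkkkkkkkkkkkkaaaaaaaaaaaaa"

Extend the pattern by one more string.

Reading off run lengths: y runs 2, 3, 4, 5, 6; k runs 10, 13, 16, 19, 22; a runs 5, 7, 9, 11, 13 — each is linear in n, where the shown terms are n = 3, 4, 5, 6, 7.
Setting n = 8 gives 7, 25, 15 characters in each block.

yyyyyyykkkkkkkkkkkkkkkkkkkkkkkkkaaaaaaaaaaaaaaa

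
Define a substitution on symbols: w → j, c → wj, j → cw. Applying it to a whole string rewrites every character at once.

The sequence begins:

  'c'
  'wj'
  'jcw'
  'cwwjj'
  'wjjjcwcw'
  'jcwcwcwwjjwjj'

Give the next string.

Rewriting the 13 symbols of jcwcwcwwjjwjj one by one yields cw wj j wj j wj j j cw cw j cw cw; concatenated:

cwwjjwjjwjjjcwcwjcwcw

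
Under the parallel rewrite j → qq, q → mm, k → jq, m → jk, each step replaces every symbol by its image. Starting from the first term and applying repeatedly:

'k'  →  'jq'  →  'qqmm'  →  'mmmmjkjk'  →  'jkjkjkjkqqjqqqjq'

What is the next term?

qqjqqqjqqqjqqqjqmmmmqqmmmmmmqqmm

Replace each of the 16 characters of jkjkjkjkqqjqqqjq in place — qq jq qq jq qq jq qq jq mm mm qq mm mm mm qq mm — and concatenate.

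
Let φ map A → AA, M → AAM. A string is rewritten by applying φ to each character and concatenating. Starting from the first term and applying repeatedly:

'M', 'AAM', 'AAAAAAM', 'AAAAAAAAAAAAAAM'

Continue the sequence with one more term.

AAAAAAAAAAAAAAAAAAAAAAAAAAAAAAM

Replace each of the 15 characters of AAAAAAAAAAAAAAM in place — AA AA AA AA AA AA AA AA AA AA AA AA AA AA AAM — and concatenate.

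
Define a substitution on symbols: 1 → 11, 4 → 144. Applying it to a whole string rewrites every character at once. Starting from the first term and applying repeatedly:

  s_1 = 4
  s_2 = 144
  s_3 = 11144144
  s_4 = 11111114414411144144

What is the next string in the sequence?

111111111111111441441114414411111114414411144144

φ(11111114414411144144) expands symbol-by-symbol to 11 11 11 11 11 11 11 144 144 11 144 144 11 11 11 144 144 11 144 144; joining the 20 pieces gives the next term.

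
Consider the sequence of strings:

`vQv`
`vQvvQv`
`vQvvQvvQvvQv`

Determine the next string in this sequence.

Each string is two copies of the previous one concatenated.
Doubling vQvvQvvQvvQv:

vQvvQvvQvvQvvQvvQvvQvvQv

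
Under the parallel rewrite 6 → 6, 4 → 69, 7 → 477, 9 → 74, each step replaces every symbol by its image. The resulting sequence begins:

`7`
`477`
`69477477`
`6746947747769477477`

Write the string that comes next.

64776967469477477694774776746947747769477477

φ(6746947747769477477) expands symbol-by-symbol to 6 477 69 6 74 69 477 477 69 477 477 6 74 69 477 477 69 477 477; joining the 19 pieces gives the next term.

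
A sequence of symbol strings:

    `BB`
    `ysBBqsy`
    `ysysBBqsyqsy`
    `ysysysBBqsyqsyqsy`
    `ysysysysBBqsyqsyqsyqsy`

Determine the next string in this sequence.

Every step adds ys to the front and qsy to the end of the previous string.
Applying this once more to ysysysysBBqsyqsyqsyqsy:

ysysysysysBBqsyqsyqsyqsyqsy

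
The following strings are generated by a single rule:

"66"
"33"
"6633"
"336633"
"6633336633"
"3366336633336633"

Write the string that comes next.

66333366333366336633336633

Each term (from the third on) is the two preceding terms concatenated in order: term 3 = 66·33 = 6633.
The next term joins 6633336633 and 3366336633336633.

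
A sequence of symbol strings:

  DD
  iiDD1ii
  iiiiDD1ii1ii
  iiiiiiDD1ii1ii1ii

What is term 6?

Every step adds ii to the front and 1ii to the end of the previous string.
From iiiiiiDD1ii1ii1ii, 2 further steps: iiiiiiDD1ii1ii1ii → iiiiiiiiDD1ii1ii1ii1ii → (answer).

iiiiiiiiiiDD1ii1ii1ii1ii1ii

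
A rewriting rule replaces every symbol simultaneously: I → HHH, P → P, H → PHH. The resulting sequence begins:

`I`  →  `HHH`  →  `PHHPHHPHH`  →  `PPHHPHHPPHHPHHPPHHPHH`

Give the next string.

Replace each of the 21 characters of PPHHPHHPPHHPHHPPHHPHH in place — P P PHH PHH P PHH PHH P P PHH PHH P PHH PHH P P PHH PHH P PHH PHH — and concatenate.

PPPHHPHHPPHHPHHPPPHHPHHPPHHPHHPPPHHPHHPPHHPHH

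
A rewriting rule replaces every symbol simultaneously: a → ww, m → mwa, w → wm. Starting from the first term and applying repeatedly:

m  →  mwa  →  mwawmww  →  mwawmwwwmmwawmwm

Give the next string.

mwawmwwwmmwawmwmwmmwamwawmwwwmmwawmmwa

φ(mwawmwwwmmwawmwm) expands symbol-by-symbol to mwa wm ww wm mwa wm wm wm mwa mwa wm ww wm mwa wm mwa; joining the 16 pieces gives the next term.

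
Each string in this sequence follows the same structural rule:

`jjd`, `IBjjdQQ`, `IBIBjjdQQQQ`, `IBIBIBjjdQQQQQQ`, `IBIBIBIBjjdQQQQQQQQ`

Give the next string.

Every step adds IB to the front and QQ to the end of the previous string.
One more step from IBIBIBIBjjdQQQQQQQQ gives the answer.

IBIBIBIBIBjjdQQQQQQQQQQ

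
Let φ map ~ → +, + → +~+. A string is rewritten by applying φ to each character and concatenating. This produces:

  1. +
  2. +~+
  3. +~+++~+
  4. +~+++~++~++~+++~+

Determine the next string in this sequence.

Applying the rule to each of the 17 symbols of +~+++~++~++~+++~+ gives the pieces +~+ + +~+ +~+ +~+ + +~+ +~+ + +~+ +~+ + +~+ +~+ +~+ + +~+, which concatenate to the answer.

+~+++~++~++~+++~++~+++~++~+++~++~++~+++~+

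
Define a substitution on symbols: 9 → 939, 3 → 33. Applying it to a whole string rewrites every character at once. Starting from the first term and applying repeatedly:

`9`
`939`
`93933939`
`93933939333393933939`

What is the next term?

Replace each of the 20 characters of 93933939333393933939 in place — 939 33 939 33 33 939 33 939 33 33 33 33 939 33 939 33 33 939 33 939 — and concatenate.

939339393333939339393333333393933939333393933939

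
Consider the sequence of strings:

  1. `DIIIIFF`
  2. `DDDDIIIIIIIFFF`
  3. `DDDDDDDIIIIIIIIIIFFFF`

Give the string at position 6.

Term n consists of 3n-2 D's, followed by 3n+1 I's, followed by n+1 F's (n = 1, 2, …).
Setting n = 6 gives 16, 19, 7 characters in each block.

DDDDDDDDDDDDDDDDIIIIIIIIIIIIIIIIIIIFFFFFFF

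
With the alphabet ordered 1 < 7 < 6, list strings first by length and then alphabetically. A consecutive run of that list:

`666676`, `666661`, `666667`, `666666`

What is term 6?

1111117

Continuing the enumeration 2 steps past 666666: 666666 → 1111111 → (answer).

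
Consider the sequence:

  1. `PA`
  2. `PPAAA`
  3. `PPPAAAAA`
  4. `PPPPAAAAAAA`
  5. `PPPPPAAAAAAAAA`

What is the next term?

PPPPPPAAAAAAAAAAA

Each string has the form P^{n} A^{2n-1} (n = 1, 2, …).
Setting n = 6 gives 6, 11 characters in each block.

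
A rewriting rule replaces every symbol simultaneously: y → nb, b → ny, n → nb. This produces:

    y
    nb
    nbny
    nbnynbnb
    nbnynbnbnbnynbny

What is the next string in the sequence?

Rewriting the 16 symbols of nbnynbnbnbnynbny one by one yields nb ny nb nb nb ny nb ny nb ny nb nb nb ny nb nb; concatenated:

nbnynbnbnbnynbnynbnynbnbnbnynbnb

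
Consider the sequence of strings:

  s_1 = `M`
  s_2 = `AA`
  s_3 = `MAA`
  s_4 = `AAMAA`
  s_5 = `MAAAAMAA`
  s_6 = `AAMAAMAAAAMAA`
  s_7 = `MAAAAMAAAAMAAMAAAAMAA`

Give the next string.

Each term (from the third on) is the two preceding terms concatenated in order: term 3 = M·AA = MAA.
Continuing: AAMAAMAAAAMAA · MAAAAMAAAAMAAMAAAAMAA gives term 8.

AAMAAMAAAAMAAMAAAAMAAAAMAAMAAAAMAA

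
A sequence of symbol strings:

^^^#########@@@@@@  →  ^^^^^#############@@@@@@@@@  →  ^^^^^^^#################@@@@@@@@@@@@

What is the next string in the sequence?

Term n consists of 2n-1 ^'s, followed by 4n+1 #'s, followed by 3n @'s, where the shown terms are n = 2, 3, 4.
Setting n = 5 gives 9, 21, 15 characters in each block.

^^^^^^^^^#####################@@@@@@@@@@@@@@@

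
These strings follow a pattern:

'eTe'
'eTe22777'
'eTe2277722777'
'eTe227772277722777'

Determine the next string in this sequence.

The strings grow by a fixed suffix 22777 each time.
One more step from eTe227772277722777 gives the answer.

eTe22777227772277722777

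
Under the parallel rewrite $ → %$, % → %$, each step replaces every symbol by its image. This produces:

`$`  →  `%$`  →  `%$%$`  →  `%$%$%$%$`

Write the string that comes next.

%$%$%$%$%$%$%$%$

Expanding %$%$%$%$: %→%$, $→%$, %→%$, $→%$, %→%$, $→%$, %→%$, $→%$. Concatenated: %$ %$ %$ %$ %$ %$ %$ %$.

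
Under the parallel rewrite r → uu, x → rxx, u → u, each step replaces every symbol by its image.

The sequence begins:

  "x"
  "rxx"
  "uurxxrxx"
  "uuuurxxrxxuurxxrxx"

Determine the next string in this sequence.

uuuuuurxxrxxuurxxrxxuuuurxxrxxuurxxrxx

φ(uuuurxxrxxuurxxrxx) expands symbol-by-symbol to u u u u uu rxx rxx uu rxx rxx u u uu rxx rxx uu rxx rxx; joining the 18 pieces gives the next term.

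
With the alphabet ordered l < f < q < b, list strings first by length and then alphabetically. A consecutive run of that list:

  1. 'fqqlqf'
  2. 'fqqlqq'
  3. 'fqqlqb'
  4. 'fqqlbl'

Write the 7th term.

Stepping forward 3 times from fqqlbl: fqqlbl → fqqlbf → fqqlbq, then the target.

fqqlbb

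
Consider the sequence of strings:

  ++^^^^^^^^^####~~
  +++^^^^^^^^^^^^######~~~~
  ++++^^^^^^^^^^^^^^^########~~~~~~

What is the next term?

+++++^^^^^^^^^^^^^^^^^^##########~~~~~~~~

Each string has the form +^{n} ^^{3n+3} #^{2n} ~^{2n-2}, where the shown terms are n = 2, 3, 4.
At n = 5 the blocks have lengths 5, 18, 10, 8.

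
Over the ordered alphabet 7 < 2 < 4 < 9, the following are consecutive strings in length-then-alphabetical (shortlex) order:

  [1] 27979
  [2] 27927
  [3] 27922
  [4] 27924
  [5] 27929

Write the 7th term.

Advancing 2 positions from 27929 through 27929 → 27947 reaches term 7.

27942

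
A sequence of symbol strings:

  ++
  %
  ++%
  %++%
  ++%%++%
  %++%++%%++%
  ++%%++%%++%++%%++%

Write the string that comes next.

%++%++%%++%++%%++%%++%++%%++%

Each term (from the third on) is the two preceding terms concatenated in order: term 3 = ++·% = ++%.
So term 8 is %++%++%%++%·++%%++%%++%++%%++%.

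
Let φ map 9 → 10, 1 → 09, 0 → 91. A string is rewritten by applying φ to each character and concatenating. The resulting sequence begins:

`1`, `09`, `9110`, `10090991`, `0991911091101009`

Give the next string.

91101009100909911009099109919110

φ(0991911091101009) expands symbol-by-symbol to 91 10 10 09 10 09 09 91 10 09 09 91 09 91 91 10; joining the 16 pieces gives the next term.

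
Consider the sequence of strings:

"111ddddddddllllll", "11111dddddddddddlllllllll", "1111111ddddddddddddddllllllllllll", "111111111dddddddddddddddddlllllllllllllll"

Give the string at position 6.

1111111111111dddddddddddddddddddddddlllllllllllllllllllll

Reading off run lengths: 1 runs 3, 5, 7, 9; d runs 8, 11, 14, 17; l runs 6, 9, 12, 15 — each is linear in n, where the shown terms are n = 2, 3, 4, 5.
At n = 7 the blocks have lengths 13, 23, 21.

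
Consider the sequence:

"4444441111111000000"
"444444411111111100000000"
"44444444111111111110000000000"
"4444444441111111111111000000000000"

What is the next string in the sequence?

444444444411111111111111100000000000000

Reading off run lengths: 4 runs 6, 7, 8, 9; 1 runs 7, 9, 11, 13; 0 runs 6, 8, 10, 12 — each is linear in n, where the shown terms are n = 3, 4, 5, 6.
Setting n = 7 gives 10, 15, 14 characters in each block.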